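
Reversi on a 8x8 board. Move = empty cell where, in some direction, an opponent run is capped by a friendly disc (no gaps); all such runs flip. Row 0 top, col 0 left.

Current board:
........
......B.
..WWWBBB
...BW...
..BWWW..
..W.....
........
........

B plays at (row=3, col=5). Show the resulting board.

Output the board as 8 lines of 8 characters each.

Answer: ........
......B.
..WWWBBB
...BBB..
..BWWW..
..W.....
........
........

Derivation:
Place B at (3,5); scan 8 dirs for brackets.
Dir NW: opp run (2,4), next='.' -> no flip
Dir N: first cell 'B' (not opp) -> no flip
Dir NE: first cell 'B' (not opp) -> no flip
Dir W: opp run (3,4) capped by B -> flip
Dir E: first cell '.' (not opp) -> no flip
Dir SW: opp run (4,4), next='.' -> no flip
Dir S: opp run (4,5), next='.' -> no flip
Dir SE: first cell '.' (not opp) -> no flip
All flips: (3,4)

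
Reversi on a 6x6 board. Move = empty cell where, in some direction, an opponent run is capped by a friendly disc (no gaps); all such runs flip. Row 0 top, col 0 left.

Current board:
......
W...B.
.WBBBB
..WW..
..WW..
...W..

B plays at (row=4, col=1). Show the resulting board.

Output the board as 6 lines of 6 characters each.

Answer: ......
W...B.
.WBBBB
..BW..
.BWW..
...W..

Derivation:
Place B at (4,1); scan 8 dirs for brackets.
Dir NW: first cell '.' (not opp) -> no flip
Dir N: first cell '.' (not opp) -> no flip
Dir NE: opp run (3,2) capped by B -> flip
Dir W: first cell '.' (not opp) -> no flip
Dir E: opp run (4,2) (4,3), next='.' -> no flip
Dir SW: first cell '.' (not opp) -> no flip
Dir S: first cell '.' (not opp) -> no flip
Dir SE: first cell '.' (not opp) -> no flip
All flips: (3,2)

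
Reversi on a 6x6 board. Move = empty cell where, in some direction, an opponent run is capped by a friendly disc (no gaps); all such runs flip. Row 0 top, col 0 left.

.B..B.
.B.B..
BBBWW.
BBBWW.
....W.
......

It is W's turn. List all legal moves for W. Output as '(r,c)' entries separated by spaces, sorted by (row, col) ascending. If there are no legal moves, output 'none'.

(0,0): flips 2 -> legal
(0,2): flips 1 -> legal
(0,3): flips 1 -> legal
(0,5): no bracket -> illegal
(1,0): no bracket -> illegal
(1,2): no bracket -> illegal
(1,4): no bracket -> illegal
(1,5): no bracket -> illegal
(4,0): no bracket -> illegal
(4,1): flips 1 -> legal
(4,2): no bracket -> illegal
(4,3): no bracket -> illegal

Answer: (0,0) (0,2) (0,3) (4,1)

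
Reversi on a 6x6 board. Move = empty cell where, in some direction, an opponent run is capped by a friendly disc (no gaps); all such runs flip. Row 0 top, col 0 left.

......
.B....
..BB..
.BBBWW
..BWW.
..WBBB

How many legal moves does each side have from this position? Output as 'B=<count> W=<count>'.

-- B to move --
(2,4): flips 2 -> legal
(2,5): no bracket -> illegal
(4,1): no bracket -> illegal
(4,5): flips 3 -> legal
(5,1): flips 1 -> legal
B mobility = 3
-- W to move --
(0,0): flips 3 -> legal
(0,1): no bracket -> illegal
(0,2): no bracket -> illegal
(1,0): no bracket -> illegal
(1,2): flips 4 -> legal
(1,3): flips 2 -> legal
(1,4): no bracket -> illegal
(2,0): no bracket -> illegal
(2,1): flips 1 -> legal
(2,4): no bracket -> illegal
(3,0): flips 3 -> legal
(4,0): no bracket -> illegal
(4,1): flips 1 -> legal
(4,5): no bracket -> illegal
(5,1): no bracket -> illegal
W mobility = 6

Answer: B=3 W=6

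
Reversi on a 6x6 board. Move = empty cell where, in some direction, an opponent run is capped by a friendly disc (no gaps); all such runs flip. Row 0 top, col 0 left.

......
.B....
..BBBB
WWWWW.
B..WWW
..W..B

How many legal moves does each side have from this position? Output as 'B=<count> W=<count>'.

-- B to move --
(2,0): flips 1 -> legal
(2,1): no bracket -> illegal
(3,5): flips 1 -> legal
(4,1): flips 1 -> legal
(4,2): flips 2 -> legal
(5,1): no bracket -> illegal
(5,3): flips 2 -> legal
(5,4): flips 2 -> legal
B mobility = 6
-- W to move --
(0,0): flips 2 -> legal
(0,1): no bracket -> illegal
(0,2): no bracket -> illegal
(1,0): no bracket -> illegal
(1,2): flips 2 -> legal
(1,3): flips 2 -> legal
(1,4): flips 2 -> legal
(1,5): flips 1 -> legal
(2,0): no bracket -> illegal
(2,1): no bracket -> illegal
(3,5): no bracket -> illegal
(4,1): no bracket -> illegal
(5,0): flips 1 -> legal
(5,1): no bracket -> illegal
(5,4): no bracket -> illegal
W mobility = 6

Answer: B=6 W=6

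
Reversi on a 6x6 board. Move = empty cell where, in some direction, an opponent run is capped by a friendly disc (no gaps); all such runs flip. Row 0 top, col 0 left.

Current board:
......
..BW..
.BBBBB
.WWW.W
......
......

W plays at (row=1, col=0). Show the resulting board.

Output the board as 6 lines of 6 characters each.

Place W at (1,0); scan 8 dirs for brackets.
Dir NW: edge -> no flip
Dir N: first cell '.' (not opp) -> no flip
Dir NE: first cell '.' (not opp) -> no flip
Dir W: edge -> no flip
Dir E: first cell '.' (not opp) -> no flip
Dir SW: edge -> no flip
Dir S: first cell '.' (not opp) -> no flip
Dir SE: opp run (2,1) capped by W -> flip
All flips: (2,1)

Answer: ......
W.BW..
.WBBBB
.WWW.W
......
......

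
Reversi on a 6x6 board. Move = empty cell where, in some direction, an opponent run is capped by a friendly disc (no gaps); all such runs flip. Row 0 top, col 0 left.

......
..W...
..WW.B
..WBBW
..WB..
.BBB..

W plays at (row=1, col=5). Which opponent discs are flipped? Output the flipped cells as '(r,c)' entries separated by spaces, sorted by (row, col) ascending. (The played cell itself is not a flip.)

Answer: (2,5)

Derivation:
Dir NW: first cell '.' (not opp) -> no flip
Dir N: first cell '.' (not opp) -> no flip
Dir NE: edge -> no flip
Dir W: first cell '.' (not opp) -> no flip
Dir E: edge -> no flip
Dir SW: first cell '.' (not opp) -> no flip
Dir S: opp run (2,5) capped by W -> flip
Dir SE: edge -> no flip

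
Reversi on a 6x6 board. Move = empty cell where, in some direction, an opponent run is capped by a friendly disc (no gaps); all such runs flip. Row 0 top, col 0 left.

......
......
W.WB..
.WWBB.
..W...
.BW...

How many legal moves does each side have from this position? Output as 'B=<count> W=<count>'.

-- B to move --
(1,0): no bracket -> illegal
(1,1): flips 1 -> legal
(1,2): no bracket -> illegal
(1,3): no bracket -> illegal
(2,1): flips 1 -> legal
(3,0): flips 2 -> legal
(4,0): no bracket -> illegal
(4,1): flips 1 -> legal
(4,3): no bracket -> illegal
(5,3): flips 1 -> legal
B mobility = 5
-- W to move --
(1,2): no bracket -> illegal
(1,3): no bracket -> illegal
(1,4): flips 1 -> legal
(2,4): flips 2 -> legal
(2,5): no bracket -> illegal
(3,5): flips 2 -> legal
(4,0): no bracket -> illegal
(4,1): no bracket -> illegal
(4,3): no bracket -> illegal
(4,4): flips 1 -> legal
(4,5): no bracket -> illegal
(5,0): flips 1 -> legal
W mobility = 5

Answer: B=5 W=5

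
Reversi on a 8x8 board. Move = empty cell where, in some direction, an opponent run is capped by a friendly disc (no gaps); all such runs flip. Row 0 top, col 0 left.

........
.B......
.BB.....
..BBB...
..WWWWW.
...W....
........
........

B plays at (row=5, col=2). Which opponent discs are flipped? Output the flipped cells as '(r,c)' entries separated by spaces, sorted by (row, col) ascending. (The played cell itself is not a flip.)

Answer: (4,2) (4,3)

Derivation:
Dir NW: first cell '.' (not opp) -> no flip
Dir N: opp run (4,2) capped by B -> flip
Dir NE: opp run (4,3) capped by B -> flip
Dir W: first cell '.' (not opp) -> no flip
Dir E: opp run (5,3), next='.' -> no flip
Dir SW: first cell '.' (not opp) -> no flip
Dir S: first cell '.' (not opp) -> no flip
Dir SE: first cell '.' (not opp) -> no flip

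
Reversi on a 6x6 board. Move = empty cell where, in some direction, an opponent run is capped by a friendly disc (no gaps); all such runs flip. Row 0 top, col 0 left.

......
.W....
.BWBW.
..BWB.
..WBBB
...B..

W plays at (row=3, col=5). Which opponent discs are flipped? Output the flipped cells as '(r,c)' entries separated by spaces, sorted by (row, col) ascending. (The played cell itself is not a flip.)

Dir NW: first cell 'W' (not opp) -> no flip
Dir N: first cell '.' (not opp) -> no flip
Dir NE: edge -> no flip
Dir W: opp run (3,4) capped by W -> flip
Dir E: edge -> no flip
Dir SW: opp run (4,4) (5,3), next=edge -> no flip
Dir S: opp run (4,5), next='.' -> no flip
Dir SE: edge -> no flip

Answer: (3,4)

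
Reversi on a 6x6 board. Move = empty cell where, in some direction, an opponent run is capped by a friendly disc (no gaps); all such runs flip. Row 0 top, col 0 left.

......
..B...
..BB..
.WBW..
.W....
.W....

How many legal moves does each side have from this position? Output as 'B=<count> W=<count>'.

-- B to move --
(2,0): no bracket -> illegal
(2,1): no bracket -> illegal
(2,4): no bracket -> illegal
(3,0): flips 1 -> legal
(3,4): flips 1 -> legal
(4,0): flips 1 -> legal
(4,2): no bracket -> illegal
(4,3): flips 1 -> legal
(4,4): flips 1 -> legal
(5,0): flips 1 -> legal
(5,2): no bracket -> illegal
B mobility = 6
-- W to move --
(0,1): no bracket -> illegal
(0,2): no bracket -> illegal
(0,3): no bracket -> illegal
(1,1): flips 1 -> legal
(1,3): flips 2 -> legal
(1,4): flips 2 -> legal
(2,1): no bracket -> illegal
(2,4): no bracket -> illegal
(3,4): no bracket -> illegal
(4,2): no bracket -> illegal
(4,3): no bracket -> illegal
W mobility = 3

Answer: B=6 W=3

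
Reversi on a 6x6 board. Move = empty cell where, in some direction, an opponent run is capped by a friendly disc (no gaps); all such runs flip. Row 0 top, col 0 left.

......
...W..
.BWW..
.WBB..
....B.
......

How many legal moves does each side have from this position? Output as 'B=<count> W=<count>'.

-- B to move --
(0,2): no bracket -> illegal
(0,3): flips 2 -> legal
(0,4): no bracket -> illegal
(1,1): flips 1 -> legal
(1,2): flips 1 -> legal
(1,4): flips 1 -> legal
(2,0): no bracket -> illegal
(2,4): flips 2 -> legal
(3,0): flips 1 -> legal
(3,4): no bracket -> illegal
(4,0): no bracket -> illegal
(4,1): flips 1 -> legal
(4,2): no bracket -> illegal
B mobility = 7
-- W to move --
(1,0): no bracket -> illegal
(1,1): flips 1 -> legal
(1,2): no bracket -> illegal
(2,0): flips 1 -> legal
(2,4): no bracket -> illegal
(3,0): no bracket -> illegal
(3,4): flips 2 -> legal
(3,5): no bracket -> illegal
(4,1): flips 1 -> legal
(4,2): flips 1 -> legal
(4,3): flips 1 -> legal
(4,5): no bracket -> illegal
(5,3): no bracket -> illegal
(5,4): no bracket -> illegal
(5,5): flips 2 -> legal
W mobility = 7

Answer: B=7 W=7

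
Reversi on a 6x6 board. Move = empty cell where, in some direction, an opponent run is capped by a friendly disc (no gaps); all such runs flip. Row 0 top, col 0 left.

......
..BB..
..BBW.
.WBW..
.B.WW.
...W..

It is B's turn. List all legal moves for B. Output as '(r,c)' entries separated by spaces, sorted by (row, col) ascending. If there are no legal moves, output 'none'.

Answer: (2,1) (2,5) (3,0) (3,4) (3,5) (4,0) (5,4) (5,5)

Derivation:
(1,4): no bracket -> illegal
(1,5): no bracket -> illegal
(2,0): no bracket -> illegal
(2,1): flips 1 -> legal
(2,5): flips 1 -> legal
(3,0): flips 1 -> legal
(3,4): flips 1 -> legal
(3,5): flips 1 -> legal
(4,0): flips 1 -> legal
(4,2): no bracket -> illegal
(4,5): no bracket -> illegal
(5,2): no bracket -> illegal
(5,4): flips 1 -> legal
(5,5): flips 2 -> legal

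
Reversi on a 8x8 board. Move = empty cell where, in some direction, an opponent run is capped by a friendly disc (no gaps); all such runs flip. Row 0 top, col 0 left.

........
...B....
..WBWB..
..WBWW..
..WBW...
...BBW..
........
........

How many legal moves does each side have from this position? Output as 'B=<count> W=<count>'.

Answer: B=13 W=11

Derivation:
-- B to move --
(1,1): flips 1 -> legal
(1,2): no bracket -> illegal
(1,4): flips 3 -> legal
(1,5): flips 1 -> legal
(2,1): flips 2 -> legal
(2,6): flips 2 -> legal
(3,1): flips 3 -> legal
(3,6): flips 2 -> legal
(4,1): flips 2 -> legal
(4,5): flips 3 -> legal
(4,6): flips 2 -> legal
(5,1): flips 1 -> legal
(5,2): no bracket -> illegal
(5,6): flips 1 -> legal
(6,4): no bracket -> illegal
(6,5): no bracket -> illegal
(6,6): flips 2 -> legal
B mobility = 13
-- W to move --
(0,2): flips 1 -> legal
(0,3): no bracket -> illegal
(0,4): flips 1 -> legal
(1,2): flips 1 -> legal
(1,4): flips 1 -> legal
(1,5): flips 1 -> legal
(1,6): flips 1 -> legal
(2,6): flips 1 -> legal
(3,6): no bracket -> illegal
(4,5): no bracket -> illegal
(5,2): flips 3 -> legal
(6,2): flips 1 -> legal
(6,3): no bracket -> illegal
(6,4): flips 2 -> legal
(6,5): flips 2 -> legal
W mobility = 11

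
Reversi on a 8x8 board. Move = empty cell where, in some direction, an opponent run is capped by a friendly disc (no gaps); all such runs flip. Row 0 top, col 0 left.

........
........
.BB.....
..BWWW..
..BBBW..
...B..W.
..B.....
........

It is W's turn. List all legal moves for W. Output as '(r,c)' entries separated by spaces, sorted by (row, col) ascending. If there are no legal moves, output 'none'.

(1,0): no bracket -> illegal
(1,1): flips 1 -> legal
(1,2): no bracket -> illegal
(1,3): no bracket -> illegal
(2,0): no bracket -> illegal
(2,3): no bracket -> illegal
(3,0): no bracket -> illegal
(3,1): flips 1 -> legal
(4,1): flips 3 -> legal
(5,1): flips 1 -> legal
(5,2): flips 1 -> legal
(5,4): flips 1 -> legal
(5,5): flips 1 -> legal
(6,1): no bracket -> illegal
(6,3): flips 2 -> legal
(6,4): no bracket -> illegal
(7,1): flips 3 -> legal
(7,2): no bracket -> illegal
(7,3): no bracket -> illegal

Answer: (1,1) (3,1) (4,1) (5,1) (5,2) (5,4) (5,5) (6,3) (7,1)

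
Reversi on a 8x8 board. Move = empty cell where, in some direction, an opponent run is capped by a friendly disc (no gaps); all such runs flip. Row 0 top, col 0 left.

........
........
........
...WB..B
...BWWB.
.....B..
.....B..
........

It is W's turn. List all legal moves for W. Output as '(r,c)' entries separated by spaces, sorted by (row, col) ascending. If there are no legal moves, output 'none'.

Answer: (2,3) (2,4) (3,5) (4,2) (4,7) (5,3) (6,6) (7,5)

Derivation:
(2,3): flips 1 -> legal
(2,4): flips 1 -> legal
(2,5): no bracket -> illegal
(2,6): no bracket -> illegal
(2,7): no bracket -> illegal
(3,2): no bracket -> illegal
(3,5): flips 1 -> legal
(3,6): no bracket -> illegal
(4,2): flips 1 -> legal
(4,7): flips 1 -> legal
(5,2): no bracket -> illegal
(5,3): flips 1 -> legal
(5,4): no bracket -> illegal
(5,6): no bracket -> illegal
(5,7): no bracket -> illegal
(6,4): no bracket -> illegal
(6,6): flips 1 -> legal
(7,4): no bracket -> illegal
(7,5): flips 2 -> legal
(7,6): no bracket -> illegal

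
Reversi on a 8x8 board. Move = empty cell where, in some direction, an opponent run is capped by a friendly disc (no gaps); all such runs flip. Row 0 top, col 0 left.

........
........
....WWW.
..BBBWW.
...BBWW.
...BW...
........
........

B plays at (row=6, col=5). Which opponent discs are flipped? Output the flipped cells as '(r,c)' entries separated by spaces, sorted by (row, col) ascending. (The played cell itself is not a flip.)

Dir NW: opp run (5,4) capped by B -> flip
Dir N: first cell '.' (not opp) -> no flip
Dir NE: first cell '.' (not opp) -> no flip
Dir W: first cell '.' (not opp) -> no flip
Dir E: first cell '.' (not opp) -> no flip
Dir SW: first cell '.' (not opp) -> no flip
Dir S: first cell '.' (not opp) -> no flip
Dir SE: first cell '.' (not opp) -> no flip

Answer: (5,4)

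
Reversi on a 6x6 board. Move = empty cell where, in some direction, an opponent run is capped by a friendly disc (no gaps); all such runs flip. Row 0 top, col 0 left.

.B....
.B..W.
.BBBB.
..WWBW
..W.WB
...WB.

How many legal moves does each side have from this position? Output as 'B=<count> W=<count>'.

Answer: B=9 W=6

Derivation:
-- B to move --
(0,3): no bracket -> illegal
(0,4): flips 1 -> legal
(0,5): flips 1 -> legal
(1,3): no bracket -> illegal
(1,5): no bracket -> illegal
(2,5): flips 1 -> legal
(3,1): flips 2 -> legal
(4,1): flips 1 -> legal
(4,3): flips 3 -> legal
(5,1): flips 2 -> legal
(5,2): flips 3 -> legal
(5,5): flips 2 -> legal
B mobility = 9
-- W to move --
(0,0): flips 2 -> legal
(0,2): no bracket -> illegal
(1,0): flips 1 -> legal
(1,2): flips 1 -> legal
(1,3): flips 2 -> legal
(1,5): flips 1 -> legal
(2,0): no bracket -> illegal
(2,5): no bracket -> illegal
(3,0): no bracket -> illegal
(3,1): no bracket -> illegal
(4,3): no bracket -> illegal
(5,5): flips 2 -> legal
W mobility = 6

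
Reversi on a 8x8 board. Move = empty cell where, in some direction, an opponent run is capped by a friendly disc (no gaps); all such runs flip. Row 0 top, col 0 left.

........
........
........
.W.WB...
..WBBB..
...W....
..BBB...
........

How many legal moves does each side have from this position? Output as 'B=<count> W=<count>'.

Answer: B=5 W=6

Derivation:
-- B to move --
(2,0): flips 3 -> legal
(2,1): no bracket -> illegal
(2,2): flips 1 -> legal
(2,3): flips 1 -> legal
(2,4): no bracket -> illegal
(3,0): no bracket -> illegal
(3,2): flips 1 -> legal
(4,0): no bracket -> illegal
(4,1): flips 1 -> legal
(5,1): no bracket -> illegal
(5,2): no bracket -> illegal
(5,4): no bracket -> illegal
B mobility = 5
-- W to move --
(2,3): no bracket -> illegal
(2,4): no bracket -> illegal
(2,5): no bracket -> illegal
(3,2): no bracket -> illegal
(3,5): flips 2 -> legal
(3,6): no bracket -> illegal
(4,6): flips 3 -> legal
(5,1): no bracket -> illegal
(5,2): no bracket -> illegal
(5,4): no bracket -> illegal
(5,5): flips 1 -> legal
(5,6): no bracket -> illegal
(6,1): no bracket -> illegal
(6,5): no bracket -> illegal
(7,1): flips 1 -> legal
(7,2): no bracket -> illegal
(7,3): flips 1 -> legal
(7,4): no bracket -> illegal
(7,5): flips 1 -> legal
W mobility = 6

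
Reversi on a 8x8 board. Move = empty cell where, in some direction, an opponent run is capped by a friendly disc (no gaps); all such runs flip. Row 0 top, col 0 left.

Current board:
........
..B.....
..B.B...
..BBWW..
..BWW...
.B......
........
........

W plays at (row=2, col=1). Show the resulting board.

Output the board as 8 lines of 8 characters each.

Place W at (2,1); scan 8 dirs for brackets.
Dir NW: first cell '.' (not opp) -> no flip
Dir N: first cell '.' (not opp) -> no flip
Dir NE: opp run (1,2), next='.' -> no flip
Dir W: first cell '.' (not opp) -> no flip
Dir E: opp run (2,2), next='.' -> no flip
Dir SW: first cell '.' (not opp) -> no flip
Dir S: first cell '.' (not opp) -> no flip
Dir SE: opp run (3,2) capped by W -> flip
All flips: (3,2)

Answer: ........
..B.....
.WB.B...
..WBWW..
..BWW...
.B......
........
........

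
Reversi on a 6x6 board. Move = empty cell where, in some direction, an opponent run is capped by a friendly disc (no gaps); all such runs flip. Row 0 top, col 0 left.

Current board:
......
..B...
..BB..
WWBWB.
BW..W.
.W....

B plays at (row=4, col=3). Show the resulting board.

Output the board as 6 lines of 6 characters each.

Answer: ......
..B...
..BB..
WWBBB.
BW.BW.
.W....

Derivation:
Place B at (4,3); scan 8 dirs for brackets.
Dir NW: first cell 'B' (not opp) -> no flip
Dir N: opp run (3,3) capped by B -> flip
Dir NE: first cell 'B' (not opp) -> no flip
Dir W: first cell '.' (not opp) -> no flip
Dir E: opp run (4,4), next='.' -> no flip
Dir SW: first cell '.' (not opp) -> no flip
Dir S: first cell '.' (not opp) -> no flip
Dir SE: first cell '.' (not opp) -> no flip
All flips: (3,3)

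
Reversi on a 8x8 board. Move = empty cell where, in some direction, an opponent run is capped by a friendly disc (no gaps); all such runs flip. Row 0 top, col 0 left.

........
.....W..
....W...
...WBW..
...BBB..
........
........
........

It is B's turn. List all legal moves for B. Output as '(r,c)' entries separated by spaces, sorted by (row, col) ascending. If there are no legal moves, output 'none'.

(0,4): no bracket -> illegal
(0,5): no bracket -> illegal
(0,6): no bracket -> illegal
(1,3): no bracket -> illegal
(1,4): flips 1 -> legal
(1,6): no bracket -> illegal
(2,2): flips 1 -> legal
(2,3): flips 1 -> legal
(2,5): flips 1 -> legal
(2,6): flips 1 -> legal
(3,2): flips 1 -> legal
(3,6): flips 1 -> legal
(4,2): no bracket -> illegal
(4,6): no bracket -> illegal

Answer: (1,4) (2,2) (2,3) (2,5) (2,6) (3,2) (3,6)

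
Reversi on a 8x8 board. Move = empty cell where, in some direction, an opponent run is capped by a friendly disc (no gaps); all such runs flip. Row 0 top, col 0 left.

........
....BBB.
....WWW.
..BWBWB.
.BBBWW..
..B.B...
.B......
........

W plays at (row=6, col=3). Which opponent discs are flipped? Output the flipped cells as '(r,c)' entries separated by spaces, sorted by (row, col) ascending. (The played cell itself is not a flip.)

Dir NW: opp run (5,2) (4,1), next='.' -> no flip
Dir N: first cell '.' (not opp) -> no flip
Dir NE: opp run (5,4) capped by W -> flip
Dir W: first cell '.' (not opp) -> no flip
Dir E: first cell '.' (not opp) -> no flip
Dir SW: first cell '.' (not opp) -> no flip
Dir S: first cell '.' (not opp) -> no flip
Dir SE: first cell '.' (not opp) -> no flip

Answer: (5,4)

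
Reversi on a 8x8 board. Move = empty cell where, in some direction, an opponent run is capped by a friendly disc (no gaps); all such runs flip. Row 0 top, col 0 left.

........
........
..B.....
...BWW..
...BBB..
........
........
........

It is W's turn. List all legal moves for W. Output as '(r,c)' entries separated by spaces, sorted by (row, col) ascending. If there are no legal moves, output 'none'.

(1,1): no bracket -> illegal
(1,2): no bracket -> illegal
(1,3): no bracket -> illegal
(2,1): no bracket -> illegal
(2,3): no bracket -> illegal
(2,4): no bracket -> illegal
(3,1): no bracket -> illegal
(3,2): flips 1 -> legal
(3,6): no bracket -> illegal
(4,2): no bracket -> illegal
(4,6): no bracket -> illegal
(5,2): flips 1 -> legal
(5,3): flips 1 -> legal
(5,4): flips 1 -> legal
(5,5): flips 1 -> legal
(5,6): flips 1 -> legal

Answer: (3,2) (5,2) (5,3) (5,4) (5,5) (5,6)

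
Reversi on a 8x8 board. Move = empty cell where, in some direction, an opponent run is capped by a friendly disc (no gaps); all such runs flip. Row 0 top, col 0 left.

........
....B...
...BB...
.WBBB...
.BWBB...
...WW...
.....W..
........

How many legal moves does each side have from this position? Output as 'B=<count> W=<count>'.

-- B to move --
(2,0): no bracket -> illegal
(2,1): flips 1 -> legal
(2,2): no bracket -> illegal
(3,0): flips 1 -> legal
(4,0): no bracket -> illegal
(4,5): no bracket -> illegal
(5,1): flips 1 -> legal
(5,2): flips 1 -> legal
(5,5): no bracket -> illegal
(5,6): no bracket -> illegal
(6,2): flips 1 -> legal
(6,3): flips 1 -> legal
(6,4): flips 1 -> legal
(6,6): no bracket -> illegal
(7,4): no bracket -> illegal
(7,5): no bracket -> illegal
(7,6): flips 2 -> legal
B mobility = 8
-- W to move --
(0,3): no bracket -> illegal
(0,4): flips 4 -> legal
(0,5): no bracket -> illegal
(1,2): no bracket -> illegal
(1,3): flips 3 -> legal
(1,5): flips 2 -> legal
(2,1): flips 2 -> legal
(2,2): flips 1 -> legal
(2,5): no bracket -> illegal
(3,0): no bracket -> illegal
(3,5): flips 4 -> legal
(4,0): flips 1 -> legal
(4,5): flips 2 -> legal
(5,0): no bracket -> illegal
(5,1): flips 1 -> legal
(5,2): no bracket -> illegal
(5,5): no bracket -> illegal
W mobility = 9

Answer: B=8 W=9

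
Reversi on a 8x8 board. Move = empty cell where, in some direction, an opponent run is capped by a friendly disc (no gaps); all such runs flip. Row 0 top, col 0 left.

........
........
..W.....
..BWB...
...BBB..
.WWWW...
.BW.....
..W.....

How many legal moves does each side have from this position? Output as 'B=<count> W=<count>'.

-- B to move --
(1,1): flips 2 -> legal
(1,2): flips 1 -> legal
(1,3): no bracket -> illegal
(2,1): no bracket -> illegal
(2,3): flips 1 -> legal
(2,4): no bracket -> illegal
(3,1): no bracket -> illegal
(4,0): no bracket -> illegal
(4,1): flips 1 -> legal
(4,2): no bracket -> illegal
(5,0): no bracket -> illegal
(5,5): no bracket -> illegal
(6,0): no bracket -> illegal
(6,3): flips 3 -> legal
(6,4): flips 1 -> legal
(6,5): flips 1 -> legal
(7,1): flips 2 -> legal
(7,3): no bracket -> illegal
B mobility = 8
-- W to move --
(2,1): flips 2 -> legal
(2,3): no bracket -> illegal
(2,4): flips 2 -> legal
(2,5): flips 2 -> legal
(3,1): flips 1 -> legal
(3,5): flips 2 -> legal
(3,6): flips 1 -> legal
(4,1): no bracket -> illegal
(4,2): flips 1 -> legal
(4,6): no bracket -> illegal
(5,0): flips 1 -> legal
(5,5): flips 1 -> legal
(5,6): no bracket -> illegal
(6,0): flips 1 -> legal
(7,0): flips 1 -> legal
(7,1): flips 1 -> legal
W mobility = 12

Answer: B=8 W=12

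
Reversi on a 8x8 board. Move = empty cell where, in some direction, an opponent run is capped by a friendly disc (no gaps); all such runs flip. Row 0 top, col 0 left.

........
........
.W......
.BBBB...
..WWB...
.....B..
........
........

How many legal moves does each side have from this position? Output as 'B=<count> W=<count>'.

-- B to move --
(1,0): flips 1 -> legal
(1,1): flips 1 -> legal
(1,2): no bracket -> illegal
(2,0): no bracket -> illegal
(2,2): no bracket -> illegal
(3,0): no bracket -> illegal
(4,1): flips 2 -> legal
(5,1): flips 1 -> legal
(5,2): flips 2 -> legal
(5,3): flips 2 -> legal
(5,4): flips 1 -> legal
B mobility = 7
-- W to move --
(2,0): flips 1 -> legal
(2,2): flips 1 -> legal
(2,3): flips 1 -> legal
(2,4): flips 1 -> legal
(2,5): flips 1 -> legal
(3,0): no bracket -> illegal
(3,5): no bracket -> illegal
(4,0): no bracket -> illegal
(4,1): flips 1 -> legal
(4,5): flips 1 -> legal
(4,6): no bracket -> illegal
(5,3): no bracket -> illegal
(5,4): no bracket -> illegal
(5,6): no bracket -> illegal
(6,4): no bracket -> illegal
(6,5): no bracket -> illegal
(6,6): no bracket -> illegal
W mobility = 7

Answer: B=7 W=7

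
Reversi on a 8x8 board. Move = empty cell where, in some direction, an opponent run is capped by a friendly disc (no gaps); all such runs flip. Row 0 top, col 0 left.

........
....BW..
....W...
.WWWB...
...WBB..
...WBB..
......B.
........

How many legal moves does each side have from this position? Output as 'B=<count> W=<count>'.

Answer: B=7 W=9

Derivation:
-- B to move --
(0,4): no bracket -> illegal
(0,5): no bracket -> illegal
(0,6): no bracket -> illegal
(1,3): no bracket -> illegal
(1,6): flips 1 -> legal
(2,0): no bracket -> illegal
(2,1): flips 2 -> legal
(2,2): flips 1 -> legal
(2,3): no bracket -> illegal
(2,5): no bracket -> illegal
(2,6): no bracket -> illegal
(3,0): flips 3 -> legal
(3,5): no bracket -> illegal
(4,0): no bracket -> illegal
(4,1): no bracket -> illegal
(4,2): flips 1 -> legal
(5,2): flips 2 -> legal
(6,2): flips 1 -> legal
(6,3): no bracket -> illegal
(6,4): no bracket -> illegal
B mobility = 7
-- W to move --
(0,3): no bracket -> illegal
(0,4): flips 1 -> legal
(0,5): no bracket -> illegal
(1,3): flips 1 -> legal
(2,3): no bracket -> illegal
(2,5): flips 1 -> legal
(3,5): flips 2 -> legal
(3,6): no bracket -> illegal
(4,6): flips 2 -> legal
(5,6): flips 2 -> legal
(5,7): no bracket -> illegal
(6,3): no bracket -> illegal
(6,4): flips 3 -> legal
(6,5): flips 1 -> legal
(6,7): no bracket -> illegal
(7,5): no bracket -> illegal
(7,6): no bracket -> illegal
(7,7): flips 3 -> legal
W mobility = 9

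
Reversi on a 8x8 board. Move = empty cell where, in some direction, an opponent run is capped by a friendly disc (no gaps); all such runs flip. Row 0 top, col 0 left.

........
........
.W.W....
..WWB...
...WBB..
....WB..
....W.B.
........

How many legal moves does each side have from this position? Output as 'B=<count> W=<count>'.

-- B to move --
(1,0): no bracket -> illegal
(1,1): no bracket -> illegal
(1,2): flips 1 -> legal
(1,3): no bracket -> illegal
(1,4): no bracket -> illegal
(2,0): no bracket -> illegal
(2,2): flips 1 -> legal
(2,4): no bracket -> illegal
(3,0): no bracket -> illegal
(3,1): flips 2 -> legal
(4,1): no bracket -> illegal
(4,2): flips 1 -> legal
(5,2): flips 1 -> legal
(5,3): flips 1 -> legal
(6,3): flips 1 -> legal
(6,5): no bracket -> illegal
(7,3): flips 1 -> legal
(7,4): flips 2 -> legal
(7,5): no bracket -> illegal
B mobility = 9
-- W to move --
(2,4): flips 2 -> legal
(2,5): flips 1 -> legal
(3,5): flips 1 -> legal
(3,6): flips 1 -> legal
(4,6): flips 3 -> legal
(5,3): no bracket -> illegal
(5,6): flips 3 -> legal
(5,7): no bracket -> illegal
(6,5): no bracket -> illegal
(6,7): no bracket -> illegal
(7,5): no bracket -> illegal
(7,6): no bracket -> illegal
(7,7): flips 3 -> legal
W mobility = 7

Answer: B=9 W=7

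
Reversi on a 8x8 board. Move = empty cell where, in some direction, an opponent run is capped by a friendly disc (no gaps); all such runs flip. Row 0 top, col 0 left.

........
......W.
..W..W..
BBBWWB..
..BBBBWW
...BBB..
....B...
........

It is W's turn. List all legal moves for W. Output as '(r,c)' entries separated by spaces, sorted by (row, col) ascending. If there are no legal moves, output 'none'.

(2,0): no bracket -> illegal
(2,1): no bracket -> illegal
(2,3): no bracket -> illegal
(2,4): flips 1 -> legal
(2,6): no bracket -> illegal
(3,6): flips 1 -> legal
(4,0): flips 1 -> legal
(4,1): flips 4 -> legal
(5,1): flips 1 -> legal
(5,2): flips 3 -> legal
(5,6): flips 1 -> legal
(6,2): no bracket -> illegal
(6,3): flips 2 -> legal
(6,5): flips 3 -> legal
(6,6): flips 2 -> legal
(7,3): flips 2 -> legal
(7,4): flips 3 -> legal
(7,5): no bracket -> illegal

Answer: (2,4) (3,6) (4,0) (4,1) (5,1) (5,2) (5,6) (6,3) (6,5) (6,6) (7,3) (7,4)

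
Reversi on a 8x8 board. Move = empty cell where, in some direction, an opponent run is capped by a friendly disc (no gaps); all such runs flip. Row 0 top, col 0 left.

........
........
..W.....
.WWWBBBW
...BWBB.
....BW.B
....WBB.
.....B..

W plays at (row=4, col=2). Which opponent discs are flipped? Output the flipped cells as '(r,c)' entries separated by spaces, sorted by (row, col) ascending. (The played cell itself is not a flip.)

Dir NW: first cell 'W' (not opp) -> no flip
Dir N: first cell 'W' (not opp) -> no flip
Dir NE: first cell 'W' (not opp) -> no flip
Dir W: first cell '.' (not opp) -> no flip
Dir E: opp run (4,3) capped by W -> flip
Dir SW: first cell '.' (not opp) -> no flip
Dir S: first cell '.' (not opp) -> no flip
Dir SE: first cell '.' (not opp) -> no flip

Answer: (4,3)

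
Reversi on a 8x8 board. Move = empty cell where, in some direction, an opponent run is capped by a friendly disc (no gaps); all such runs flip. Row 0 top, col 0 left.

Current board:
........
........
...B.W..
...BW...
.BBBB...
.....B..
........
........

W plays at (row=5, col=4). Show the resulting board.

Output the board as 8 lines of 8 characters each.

Answer: ........
........
...B.W..
...BW...
.BBBW...
....WB..
........
........

Derivation:
Place W at (5,4); scan 8 dirs for brackets.
Dir NW: opp run (4,3), next='.' -> no flip
Dir N: opp run (4,4) capped by W -> flip
Dir NE: first cell '.' (not opp) -> no flip
Dir W: first cell '.' (not opp) -> no flip
Dir E: opp run (5,5), next='.' -> no flip
Dir SW: first cell '.' (not opp) -> no flip
Dir S: first cell '.' (not opp) -> no flip
Dir SE: first cell '.' (not opp) -> no flip
All flips: (4,4)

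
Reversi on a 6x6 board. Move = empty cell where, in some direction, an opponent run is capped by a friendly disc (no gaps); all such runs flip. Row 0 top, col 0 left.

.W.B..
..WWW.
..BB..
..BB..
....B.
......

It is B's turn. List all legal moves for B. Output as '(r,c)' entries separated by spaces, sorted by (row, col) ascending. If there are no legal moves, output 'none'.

Answer: (0,2) (0,4) (0,5) (2,1) (2,5)

Derivation:
(0,0): no bracket -> illegal
(0,2): flips 1 -> legal
(0,4): flips 1 -> legal
(0,5): flips 1 -> legal
(1,0): no bracket -> illegal
(1,1): no bracket -> illegal
(1,5): no bracket -> illegal
(2,1): flips 1 -> legal
(2,4): no bracket -> illegal
(2,5): flips 1 -> legal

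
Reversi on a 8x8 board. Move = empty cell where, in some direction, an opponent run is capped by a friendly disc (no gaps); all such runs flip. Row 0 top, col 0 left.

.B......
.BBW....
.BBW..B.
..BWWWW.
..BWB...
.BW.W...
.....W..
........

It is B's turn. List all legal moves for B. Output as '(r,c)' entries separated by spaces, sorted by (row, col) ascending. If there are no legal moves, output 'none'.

(0,2): no bracket -> illegal
(0,3): no bracket -> illegal
(0,4): flips 1 -> legal
(1,4): flips 2 -> legal
(2,4): flips 3 -> legal
(2,5): no bracket -> illegal
(2,7): no bracket -> illegal
(3,7): flips 4 -> legal
(4,1): no bracket -> illegal
(4,5): flips 2 -> legal
(4,6): flips 1 -> legal
(4,7): no bracket -> illegal
(5,3): flips 1 -> legal
(5,5): no bracket -> illegal
(5,6): no bracket -> illegal
(6,1): no bracket -> illegal
(6,2): flips 1 -> legal
(6,3): no bracket -> illegal
(6,4): flips 1 -> legal
(6,6): no bracket -> illegal
(7,4): no bracket -> illegal
(7,5): no bracket -> illegal
(7,6): flips 3 -> legal

Answer: (0,4) (1,4) (2,4) (3,7) (4,5) (4,6) (5,3) (6,2) (6,4) (7,6)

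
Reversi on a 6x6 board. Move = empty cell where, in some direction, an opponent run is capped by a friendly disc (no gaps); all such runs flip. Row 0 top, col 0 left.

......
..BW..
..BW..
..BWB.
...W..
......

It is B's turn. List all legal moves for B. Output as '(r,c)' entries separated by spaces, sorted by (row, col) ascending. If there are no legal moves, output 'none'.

(0,2): no bracket -> illegal
(0,3): no bracket -> illegal
(0,4): flips 1 -> legal
(1,4): flips 2 -> legal
(2,4): flips 1 -> legal
(4,2): no bracket -> illegal
(4,4): flips 1 -> legal
(5,2): flips 1 -> legal
(5,3): no bracket -> illegal
(5,4): flips 1 -> legal

Answer: (0,4) (1,4) (2,4) (4,4) (5,2) (5,4)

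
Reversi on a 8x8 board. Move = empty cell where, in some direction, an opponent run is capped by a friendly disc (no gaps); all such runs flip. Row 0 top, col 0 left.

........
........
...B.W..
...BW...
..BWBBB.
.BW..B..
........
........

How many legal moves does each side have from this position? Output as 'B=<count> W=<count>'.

Answer: B=4 W=8

Derivation:
-- B to move --
(1,4): no bracket -> illegal
(1,5): no bracket -> illegal
(1,6): no bracket -> illegal
(2,4): flips 1 -> legal
(2,6): no bracket -> illegal
(3,2): no bracket -> illegal
(3,5): flips 1 -> legal
(3,6): no bracket -> illegal
(4,1): no bracket -> illegal
(5,3): flips 2 -> legal
(5,4): no bracket -> illegal
(6,1): no bracket -> illegal
(6,2): flips 1 -> legal
(6,3): no bracket -> illegal
B mobility = 4
-- W to move --
(1,2): flips 1 -> legal
(1,3): flips 2 -> legal
(1,4): no bracket -> illegal
(2,2): no bracket -> illegal
(2,4): no bracket -> illegal
(3,1): no bracket -> illegal
(3,2): flips 2 -> legal
(3,5): no bracket -> illegal
(3,6): no bracket -> illegal
(3,7): no bracket -> illegal
(4,0): no bracket -> illegal
(4,1): flips 1 -> legal
(4,7): flips 3 -> legal
(5,0): flips 1 -> legal
(5,3): no bracket -> illegal
(5,4): flips 1 -> legal
(5,6): flips 1 -> legal
(5,7): no bracket -> illegal
(6,0): no bracket -> illegal
(6,1): no bracket -> illegal
(6,2): no bracket -> illegal
(6,4): no bracket -> illegal
(6,5): no bracket -> illegal
(6,6): no bracket -> illegal
W mobility = 8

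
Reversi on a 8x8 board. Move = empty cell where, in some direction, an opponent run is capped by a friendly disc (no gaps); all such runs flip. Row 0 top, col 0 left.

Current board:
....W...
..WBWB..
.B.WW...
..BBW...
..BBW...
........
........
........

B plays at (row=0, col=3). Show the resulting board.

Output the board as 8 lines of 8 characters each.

Place B at (0,3); scan 8 dirs for brackets.
Dir NW: edge -> no flip
Dir N: edge -> no flip
Dir NE: edge -> no flip
Dir W: first cell '.' (not opp) -> no flip
Dir E: opp run (0,4), next='.' -> no flip
Dir SW: opp run (1,2) capped by B -> flip
Dir S: first cell 'B' (not opp) -> no flip
Dir SE: opp run (1,4), next='.' -> no flip
All flips: (1,2)

Answer: ...BW...
..BBWB..
.B.WW...
..BBW...
..BBW...
........
........
........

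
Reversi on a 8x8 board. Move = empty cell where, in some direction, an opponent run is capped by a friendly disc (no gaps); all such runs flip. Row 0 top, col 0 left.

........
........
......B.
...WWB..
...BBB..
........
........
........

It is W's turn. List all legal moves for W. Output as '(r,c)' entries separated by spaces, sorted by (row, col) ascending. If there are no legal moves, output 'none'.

Answer: (3,6) (5,2) (5,3) (5,4) (5,5) (5,6)

Derivation:
(1,5): no bracket -> illegal
(1,6): no bracket -> illegal
(1,7): no bracket -> illegal
(2,4): no bracket -> illegal
(2,5): no bracket -> illegal
(2,7): no bracket -> illegal
(3,2): no bracket -> illegal
(3,6): flips 1 -> legal
(3,7): no bracket -> illegal
(4,2): no bracket -> illegal
(4,6): no bracket -> illegal
(5,2): flips 1 -> legal
(5,3): flips 1 -> legal
(5,4): flips 1 -> legal
(5,5): flips 1 -> legal
(5,6): flips 1 -> legal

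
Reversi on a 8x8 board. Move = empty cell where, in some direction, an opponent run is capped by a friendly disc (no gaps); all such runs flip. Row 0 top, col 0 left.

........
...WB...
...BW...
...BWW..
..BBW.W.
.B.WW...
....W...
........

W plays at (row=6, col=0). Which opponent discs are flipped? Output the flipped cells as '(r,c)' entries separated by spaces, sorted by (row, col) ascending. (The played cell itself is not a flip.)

Answer: (3,3) (4,2) (5,1)

Derivation:
Dir NW: edge -> no flip
Dir N: first cell '.' (not opp) -> no flip
Dir NE: opp run (5,1) (4,2) (3,3) capped by W -> flip
Dir W: edge -> no flip
Dir E: first cell '.' (not opp) -> no flip
Dir SW: edge -> no flip
Dir S: first cell '.' (not opp) -> no flip
Dir SE: first cell '.' (not opp) -> no flip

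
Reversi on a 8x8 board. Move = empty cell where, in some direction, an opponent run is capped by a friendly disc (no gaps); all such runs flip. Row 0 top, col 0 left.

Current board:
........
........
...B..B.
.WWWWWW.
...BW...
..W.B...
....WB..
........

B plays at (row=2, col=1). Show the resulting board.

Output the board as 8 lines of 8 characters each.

Answer: ........
........
.B.B..B.
.WBWWWW.
...BW...
..W.B...
....WB..
........

Derivation:
Place B at (2,1); scan 8 dirs for brackets.
Dir NW: first cell '.' (not opp) -> no flip
Dir N: first cell '.' (not opp) -> no flip
Dir NE: first cell '.' (not opp) -> no flip
Dir W: first cell '.' (not opp) -> no flip
Dir E: first cell '.' (not opp) -> no flip
Dir SW: first cell '.' (not opp) -> no flip
Dir S: opp run (3,1), next='.' -> no flip
Dir SE: opp run (3,2) capped by B -> flip
All flips: (3,2)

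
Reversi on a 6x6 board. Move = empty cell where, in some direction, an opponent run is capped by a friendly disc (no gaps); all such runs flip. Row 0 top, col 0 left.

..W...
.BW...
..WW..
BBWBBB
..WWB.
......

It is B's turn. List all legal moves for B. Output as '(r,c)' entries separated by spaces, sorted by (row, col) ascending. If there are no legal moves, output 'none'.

Answer: (0,1) (1,3) (4,1) (5,1) (5,2) (5,3)

Derivation:
(0,1): flips 2 -> legal
(0,3): no bracket -> illegal
(1,3): flips 3 -> legal
(1,4): no bracket -> illegal
(2,1): no bracket -> illegal
(2,4): no bracket -> illegal
(4,1): flips 2 -> legal
(5,1): flips 1 -> legal
(5,2): flips 1 -> legal
(5,3): flips 2 -> legal
(5,4): no bracket -> illegal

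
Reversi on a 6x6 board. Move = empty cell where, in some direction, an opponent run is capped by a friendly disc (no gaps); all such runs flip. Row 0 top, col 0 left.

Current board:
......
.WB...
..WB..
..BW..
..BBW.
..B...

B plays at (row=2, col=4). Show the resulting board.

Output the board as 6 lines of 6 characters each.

Answer: ......
.WB...
..WBB.
..BB..
..BBW.
..B...

Derivation:
Place B at (2,4); scan 8 dirs for brackets.
Dir NW: first cell '.' (not opp) -> no flip
Dir N: first cell '.' (not opp) -> no flip
Dir NE: first cell '.' (not opp) -> no flip
Dir W: first cell 'B' (not opp) -> no flip
Dir E: first cell '.' (not opp) -> no flip
Dir SW: opp run (3,3) capped by B -> flip
Dir S: first cell '.' (not opp) -> no flip
Dir SE: first cell '.' (not opp) -> no flip
All flips: (3,3)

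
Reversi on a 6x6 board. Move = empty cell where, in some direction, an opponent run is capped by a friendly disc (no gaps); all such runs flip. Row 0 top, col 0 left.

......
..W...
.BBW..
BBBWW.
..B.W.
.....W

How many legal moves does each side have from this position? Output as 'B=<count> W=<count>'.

-- B to move --
(0,1): no bracket -> illegal
(0,2): flips 1 -> legal
(0,3): flips 1 -> legal
(1,1): no bracket -> illegal
(1,3): no bracket -> illegal
(1,4): flips 1 -> legal
(2,4): flips 2 -> legal
(2,5): no bracket -> illegal
(3,5): flips 2 -> legal
(4,3): no bracket -> illegal
(4,5): no bracket -> illegal
(5,3): no bracket -> illegal
(5,4): no bracket -> illegal
B mobility = 5
-- W to move --
(1,0): no bracket -> illegal
(1,1): flips 1 -> legal
(1,3): no bracket -> illegal
(2,0): flips 2 -> legal
(4,0): no bracket -> illegal
(4,1): flips 1 -> legal
(4,3): no bracket -> illegal
(5,1): flips 1 -> legal
(5,2): flips 3 -> legal
(5,3): no bracket -> illegal
W mobility = 5

Answer: B=5 W=5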